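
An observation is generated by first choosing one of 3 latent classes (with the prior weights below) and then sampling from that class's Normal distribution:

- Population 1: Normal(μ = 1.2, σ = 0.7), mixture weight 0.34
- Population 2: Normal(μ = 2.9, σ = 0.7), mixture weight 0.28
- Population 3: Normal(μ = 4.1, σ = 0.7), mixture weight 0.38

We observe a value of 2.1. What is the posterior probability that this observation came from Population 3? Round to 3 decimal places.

0.021

By Bayes' theorem, P(k | x) = π_k f_k(x) / Σ_j π_j f_j(x).
Component likelihoods at x = 2.1:
  f_1 = 0.249376
  f_2 = 0.296614
  f_3 = 0.00962014
Unnormalised posteriors:
  π_1·f_1 = 0.34 × 0.249376 = 0.0847878
  π_2·f_2 = 0.28 × 0.296614 = 0.0830518
  π_3·f_3 = 0.38 × 0.00962014 = 0.00365565
Normaliser: 0.0847878 + 0.0830518 + 0.00365565 = 0.171495
P(Population 3 | x) = 0.00365565 / 0.171495 ≈ 0.021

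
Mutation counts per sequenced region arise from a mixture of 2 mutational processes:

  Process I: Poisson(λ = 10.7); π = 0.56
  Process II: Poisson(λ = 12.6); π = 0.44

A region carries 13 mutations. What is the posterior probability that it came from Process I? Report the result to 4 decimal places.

The responsibility of component k is w_k f_k(x) divided by Σ_j w_j f_j(x).
Component likelihoods at x = 13 mutations:
  f_I = 0.0872485
  f_II = 0.109251
Multiply by the mixture weights:
  w_I·f_I = 0.56 × 0.0872485 = 0.0488591
  w_II·f_II = 0.44 × 0.109251 = 0.0480705
Evidence: 0.0488591 + 0.0480705 = 0.0969297
P(Process I | x) ≈ 0.5041

0.5041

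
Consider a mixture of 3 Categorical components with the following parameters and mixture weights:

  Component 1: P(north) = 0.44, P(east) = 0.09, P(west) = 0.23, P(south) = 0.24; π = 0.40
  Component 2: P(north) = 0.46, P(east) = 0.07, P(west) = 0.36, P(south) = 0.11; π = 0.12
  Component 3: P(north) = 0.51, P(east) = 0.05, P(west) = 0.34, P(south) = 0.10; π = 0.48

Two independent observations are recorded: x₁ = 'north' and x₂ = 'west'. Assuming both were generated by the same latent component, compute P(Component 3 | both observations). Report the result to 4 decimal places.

0.5797

P(component k | x) = π_k·f_k(x) / marginal(x), where marginal(x) = Σ_j π_j·f_j(x).
Since both observations come from the same component, the likelihood for component k is f_k(x₁)·f_k(x₂).
  p_1 = [P(north | comp) = 0.44] × [0.23] = 0.1012
  p_2 = [P(north | comp) = 0.46] × [0.36] = 0.1656
  p_3 = [P(north | comp) = 0.51] × [0.34] = 0.1734
Weight by the priors:
  π_1·p_1 = 0.40 × 0.1012 = 0.04048
  π_2·p_2 = 0.12 × 0.1656 = 0.019872
  π_3·p_3 = 0.48 × 0.1734 = 0.083232
Marginal: 0.04048 + 0.019872 + 0.083232 = 0.143584
Responsibility of Component 3: 0.083232 / 0.143584 ≈ 0.5797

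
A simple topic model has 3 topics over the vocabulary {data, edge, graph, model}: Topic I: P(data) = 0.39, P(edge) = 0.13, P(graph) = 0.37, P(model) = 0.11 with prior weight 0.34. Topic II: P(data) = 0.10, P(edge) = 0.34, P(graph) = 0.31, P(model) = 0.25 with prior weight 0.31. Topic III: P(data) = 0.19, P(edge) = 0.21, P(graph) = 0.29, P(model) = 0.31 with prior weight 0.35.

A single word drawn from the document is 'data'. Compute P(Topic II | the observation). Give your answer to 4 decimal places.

0.1347

Apply Bayes' rule: the posterior for each component is proportional to its prior times its likelihood at x.
Categorical probabilities:
  f_I = P(data | comp) = 0.39
  f_II = P(data | comp) = 0.10
  f_III = P(data | comp) = 0.19
Multiply by the mixture weights:
  π_I·f_I = 0.34 × 0.39 = 0.1326
  π_II·f_II = 0.31 × 0.1 = 0.031
  π_III·f_III = 0.35 × 0.19 = 0.0665
Marginal: 0.1326 + 0.031 + 0.0665 = 0.2301
P(Topic II | 'data') = 0.031 / 0.2301 ≈ 0.1347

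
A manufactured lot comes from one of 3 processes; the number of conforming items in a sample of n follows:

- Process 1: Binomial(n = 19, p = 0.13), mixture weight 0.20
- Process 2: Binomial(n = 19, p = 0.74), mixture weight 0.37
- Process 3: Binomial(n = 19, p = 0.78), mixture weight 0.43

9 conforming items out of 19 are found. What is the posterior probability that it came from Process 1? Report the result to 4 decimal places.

Apply Bayes' rule: the posterior for each component is proportional to its prior times its likelihood at x.
Binomial probabilities:
  p_1 = C(19,9)·0.13^9·0.87^10 = 92378·1.06045e-08·0.248423 = 0.000243361
  p_2 = C(19,9)·0.74^9·0.26^10 = 92378·0.0665404·1.41167e-06 = 0.00867736
  p_3 = C(19,9)·0.78^9·0.22^10 = 92378·0.106869·2.65599e-07 = 0.00262209
Weight by the priors:
  w_1·p_1 = 0.20 × 0.000243361 = 4.86722e-05
  w_2·p_2 = 0.37 × 0.00867736 = 0.00321062
  w_3·p_3 = 0.43 × 0.00262209 = 0.0011275
Denominator: 4.86722e-05 + 0.00321062 + 0.0011275 = 0.00438679
So the posterior for Process 1 is 4.86722e-05 / 0.00438679 ≈ 0.0111.

0.0111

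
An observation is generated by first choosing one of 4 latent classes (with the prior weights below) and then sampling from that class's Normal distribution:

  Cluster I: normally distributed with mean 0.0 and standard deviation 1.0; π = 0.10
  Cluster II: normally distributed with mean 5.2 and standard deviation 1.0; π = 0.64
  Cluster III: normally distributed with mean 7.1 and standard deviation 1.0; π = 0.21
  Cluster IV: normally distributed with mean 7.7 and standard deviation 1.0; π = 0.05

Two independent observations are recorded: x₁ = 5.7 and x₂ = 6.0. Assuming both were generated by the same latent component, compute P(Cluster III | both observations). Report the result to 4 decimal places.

0.0946

Apply Bayes' rule: the posterior for each component is proportional to its prior times its likelihood at x.
Since both observations come from the same component, the likelihood for component k is f_k(x₁)·f_k(x₂).
  p_I = [(1/(1.0·√(2π)))·exp(−(5.7−0.0)²/(2·1.0²)) = 0.398942·exp(-16.24500) = 3.51396e-08] × [6.07588e-09] = 2.13504e-16
  p_II = [(1/(1.0·√(2π)))·exp(−(5.7−5.2)²/(2·1.0²)) = 0.398942·exp(-0.12500) = 0.352065] × [0.289692] = 0.10199
  p_III = [(1/(1.0·√(2π)))·exp(−(5.7−7.1)²/(2·1.0²)) = 0.398942·exp(-0.98000) = 0.149727] × [0.217852] = 0.0326185
  p_IV = [(1/(1.0·√(2π)))·exp(−(5.7−7.7)²/(2·1.0²)) = 0.398942·exp(-2.00000) = 0.053991] × [0.0940491] = 0.0050778
Weight by the priors:
  π_I·p_I = 0.10 × 2.13504e-16 = 2.13504e-17
  π_II·p_II = 0.64 × 0.10199 = 0.0652738
  π_III·p_III = 0.21 × 0.0326185 = 0.00684988
  π_IV·p_IV = 0.05 × 0.0050778 = 0.00025389
Sum: 2.13504e-17 + 0.0652738 + 0.00684988 + 0.00025389 = 0.0723776
Responsibility of Cluster III: 0.00684988 / 0.0723776 ≈ 0.0946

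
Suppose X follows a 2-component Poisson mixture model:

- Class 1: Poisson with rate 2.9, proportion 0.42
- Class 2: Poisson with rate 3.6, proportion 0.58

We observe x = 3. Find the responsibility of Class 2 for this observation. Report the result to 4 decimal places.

0.5674

The responsibility of component k is π_k f_k(x) divided by Σ_j π_j f_j(x).
Component likelihoods at x = 3:
  f_1 = e^(−2.9)·2.9^3/3! = 0.22366
  f_2 = e^(−3.6)·3.6^3/3! = 0.212469
Weight by the priors:
  π_1·f_1 = 0.42 × 0.22366 = 0.0939373
  π_2·f_2 = 0.58 × 0.212469 = 0.123232
Normaliser: 0.0939373 + 0.123232 = 0.217169
Responsibility of Class 2: 0.123232 / 0.217169 ≈ 0.5674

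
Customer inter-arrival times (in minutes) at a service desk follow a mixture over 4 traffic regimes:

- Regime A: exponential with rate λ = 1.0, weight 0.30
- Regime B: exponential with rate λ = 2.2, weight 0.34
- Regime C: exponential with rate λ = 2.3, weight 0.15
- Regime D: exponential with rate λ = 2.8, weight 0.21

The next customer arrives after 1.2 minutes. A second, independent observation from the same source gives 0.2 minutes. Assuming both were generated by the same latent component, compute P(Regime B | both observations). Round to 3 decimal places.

P(component k | x) = π_k·f_k(x) / marginal(x), where marginal(x) = Σ_j π_j·f_j(x).
Since both observations come from the same component, the likelihood for component k is f_k(x₁)·f_k(x₂).
  p_A = [0.301194] × [0.818731] = 0.246597
  p_B = [0.156995] × [1.41688] = 0.222443
  p_C = [0.145571] × [1.45195] = 0.211362
  p_D = [0.0972587] × [1.59939] = 0.155554
Prior × likelihood for each component:
  π_A·p_A = 0.30 × 0.246597 = 0.0739791
  π_B·p_B = 0.34 × 0.222443 = 0.0756306
  π_C·p_C = 0.15 × 0.211362 = 0.0317043
  π_D·p_D = 0.21 × 0.155554 = 0.0326664
Normaliser: 0.0739791 + 0.0756306 + 0.0317043 + 0.0326664 = 0.21398
So the posterior for Regime B is 0.0756306 / 0.21398 ≈ 0.353.

0.353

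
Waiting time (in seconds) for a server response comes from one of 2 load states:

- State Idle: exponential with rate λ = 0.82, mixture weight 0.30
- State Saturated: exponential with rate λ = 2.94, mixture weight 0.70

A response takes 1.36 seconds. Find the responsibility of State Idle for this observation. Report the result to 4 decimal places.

0.6811

P(component k | x) = w_k·f_k(x) / marginal(x), where marginal(x) = Σ_j w_j·f_j(x).
Evaluate each component's likelihood at the observed value:
  p_Idle = 0.82·e^(−0.82·1.36) = 0.82·e^(−1.1152) = 0.268837
  p_Saturated = 2.94·e^(−2.94·1.36) = 2.94·e^(−3.9984) = 0.0539342
Multiply by the mixture weights:
  w_Idle·p_Idle = 0.30 × 0.268837 = 0.080651
  w_Saturated·p_Saturated = 0.70 × 0.0539342 = 0.0377539
Evidence: 0.080651 + 0.0377539 = 0.118405
P(State Idle | 1.36 seconds) ≈ 0.6811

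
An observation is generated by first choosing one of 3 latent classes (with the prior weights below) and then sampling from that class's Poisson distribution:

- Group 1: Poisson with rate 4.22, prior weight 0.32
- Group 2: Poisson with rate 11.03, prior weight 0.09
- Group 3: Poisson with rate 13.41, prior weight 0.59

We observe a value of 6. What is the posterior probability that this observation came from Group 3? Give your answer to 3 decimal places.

0.150

Posterior ∝ prior × likelihood, so P(k | x) ∝ w_k f_k(x); normalise over all components.
Component likelihoods at x = 6:
  p_1 = 0.115297
  p_2 = 0.0405371
  p_3 = 0.0121158
Weight by the priors:
  w_1·p_1 = 0.32 × 0.115297 = 0.0368952
  w_2·p_2 = 0.09 × 0.0405371 = 0.00364834
  w_3·p_3 = 0.59 × 0.0121158 = 0.00714831
Marginal: 0.0368952 + 0.00364834 + 0.00714831 = 0.0476918
So the posterior for Group 3 is 0.00714831 / 0.0476918 ≈ 0.150.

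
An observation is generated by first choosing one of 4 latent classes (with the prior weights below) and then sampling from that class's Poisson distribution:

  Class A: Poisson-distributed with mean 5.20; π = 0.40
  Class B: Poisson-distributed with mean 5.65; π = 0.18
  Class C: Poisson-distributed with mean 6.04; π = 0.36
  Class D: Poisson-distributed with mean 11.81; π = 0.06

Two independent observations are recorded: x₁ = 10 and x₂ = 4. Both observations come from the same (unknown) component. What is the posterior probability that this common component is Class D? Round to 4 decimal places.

0.0089

The responsibility of component k is π_k f_k(x) divided by Σ_j π_j f_j(x).
Since both observations come from the same component, the likelihood for component k is f_k(x₁)·f_k(x₂).
  f_A = [e^(−5.20)·5.20^10/10! = 0.0219755] × [0.168063] = 0.00369326
  f_B = [e^(−5.65)·5.65^10/10! = 0.0321335] × [0.149355] = 0.00479928
  f_C = [e^(−6.04)·6.04^10/10! = 0.0424099] × [0.132068] = 0.005601
  f_D = [e^(−11.81)·11.81^10/10! = 0.108073] × [0.00602241] = 0.000650862
Multiply by the mixture weights:
  π_A·f_A = 0.40 × 0.00369326 = 0.0014773
  π_B·f_B = 0.18 × 0.00479928 = 0.000863871
  π_C·f_C = 0.36 × 0.005601 = 0.00201636
  π_D·f_D = 0.06 × 0.000650862 = 3.90517e-05
Evidence: 0.0014773 + 0.000863871 + 0.00201636 + 3.90517e-05 = 0.00439659
P(Class D | x₁, x₂) ≈ 0.0089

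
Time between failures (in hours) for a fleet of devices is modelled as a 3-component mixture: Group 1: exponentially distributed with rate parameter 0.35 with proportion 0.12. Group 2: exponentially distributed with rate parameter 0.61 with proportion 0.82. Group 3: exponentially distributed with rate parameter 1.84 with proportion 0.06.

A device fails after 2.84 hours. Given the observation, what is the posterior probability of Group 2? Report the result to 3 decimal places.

0.846

P(component k | x) = π_k·f_k(x) / marginal(x), where marginal(x) = Σ_j π_j·f_j(x).
Exponential densities:
  p_1 = 0.129533
  p_2 = 0.107884
  p_3 = 0.00989392
Unnormalised posteriors:
  π_1·p_1 = 0.12 × 0.129533 = 0.0155439
  π_2·p_2 = 0.82 × 0.107884 = 0.0884651
  π_3·p_3 = 0.06 × 0.00989392 = 0.000593635
Sum: 0.0155439 + 0.0884651 + 0.000593635 = 0.104603
So the posterior for Group 2 is 0.0884651 / 0.104603 ≈ 0.846.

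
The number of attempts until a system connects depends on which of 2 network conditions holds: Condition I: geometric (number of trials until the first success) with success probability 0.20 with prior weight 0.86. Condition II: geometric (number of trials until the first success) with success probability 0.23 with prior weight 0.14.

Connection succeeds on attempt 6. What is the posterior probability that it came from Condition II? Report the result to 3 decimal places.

0.134

Apply Bayes' rule: the posterior for each component is proportional to its prior times its likelihood at x.
Component likelihoods at x = 6:
  f_I = 0.065536
  f_II = 0.062256
Unnormalised posteriors:
  π_I·f_I = 0.86 × 0.065536 = 0.056361
  π_II·f_II = 0.14 × 0.062256 = 0.00871584
Denominator: 0.056361 + 0.00871584 = 0.0650768
So the posterior for Condition II is 0.00871584 / 0.0650768 ≈ 0.134.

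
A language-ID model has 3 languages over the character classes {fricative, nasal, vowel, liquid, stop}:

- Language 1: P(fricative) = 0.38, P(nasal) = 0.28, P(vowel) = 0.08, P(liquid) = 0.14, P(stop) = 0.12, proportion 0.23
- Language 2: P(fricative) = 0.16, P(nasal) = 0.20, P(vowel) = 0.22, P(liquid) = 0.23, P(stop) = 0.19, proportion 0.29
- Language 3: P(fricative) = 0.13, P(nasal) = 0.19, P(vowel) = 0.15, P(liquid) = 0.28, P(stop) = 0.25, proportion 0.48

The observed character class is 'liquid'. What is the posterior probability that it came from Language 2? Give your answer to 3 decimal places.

By Bayes' theorem, P(k | x) = π_k f_k(x) / Σ_j π_j f_j(x).
Evaluate each component's likelihood at the observed value:
  f_1 = 0.14
  f_2 = 0.23
  f_3 = 0.28
Prior × likelihood for each component:
  π_1·f_1 = 0.23 × 0.14 = 0.0322
  π_2·f_2 = 0.29 × 0.23 = 0.0667
  π_3·f_3 = 0.48 × 0.28 = 0.1344
Normaliser: 0.0322 + 0.0667 + 0.1344 = 0.2333
P(Language 2 | x) ≈ 0.286

0.286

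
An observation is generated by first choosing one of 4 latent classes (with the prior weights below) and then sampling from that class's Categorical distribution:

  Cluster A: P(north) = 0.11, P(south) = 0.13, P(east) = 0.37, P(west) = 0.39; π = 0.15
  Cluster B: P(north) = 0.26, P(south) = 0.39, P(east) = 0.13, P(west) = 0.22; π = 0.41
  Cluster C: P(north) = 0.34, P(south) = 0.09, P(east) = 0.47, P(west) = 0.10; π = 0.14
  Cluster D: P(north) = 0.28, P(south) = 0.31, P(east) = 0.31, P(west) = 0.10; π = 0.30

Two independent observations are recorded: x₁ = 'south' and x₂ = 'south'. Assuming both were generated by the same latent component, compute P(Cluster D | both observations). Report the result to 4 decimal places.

By Bayes' theorem, P(k | x) = π_k f_k(x) / Σ_j π_j f_j(x).
Since both observations come from the same component, the likelihood for component k is f_k(x₁)·f_k(x₂).
  f_A = [P(south | comp) = 0.13] × [0.13] = 0.0169
  f_B = [P(south | comp) = 0.39] × [0.39] = 0.1521
  f_C = [P(south | comp) = 0.09] × [0.09] = 0.0081
  f_D = [P(south | comp) = 0.31] × [0.31] = 0.0961
Unnormalised posteriors:
  π_A·f_A = 0.15 × 0.0169 = 0.002535
  π_B·f_B = 0.41 × 0.1521 = 0.062361
  π_C·f_C = 0.14 × 0.0081 = 0.001134
  π_D·f_D = 0.30 × 0.0961 = 0.02883
Normaliser: 0.002535 + 0.062361 + 0.001134 + 0.02883 = 0.09486
P(Cluster D | data) = 0.02883 / 0.09486 ≈ 0.3039

0.3039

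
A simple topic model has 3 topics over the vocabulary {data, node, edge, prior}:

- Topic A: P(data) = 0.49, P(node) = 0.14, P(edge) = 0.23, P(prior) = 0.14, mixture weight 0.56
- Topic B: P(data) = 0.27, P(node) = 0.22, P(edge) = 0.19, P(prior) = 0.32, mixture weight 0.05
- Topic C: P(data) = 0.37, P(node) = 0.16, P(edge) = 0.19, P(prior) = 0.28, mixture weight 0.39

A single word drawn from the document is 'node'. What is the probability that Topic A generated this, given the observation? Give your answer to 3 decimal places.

Apply Bayes' rule: the posterior for each component is proportional to its prior times its likelihood at x.
Component likelihoods at x = 'node':
  p_A = P(node | comp) = 0.14
  p_B = P(node | comp) = 0.22
  p_C = P(node | comp) = 0.16
Prior × likelihood for each component:
  π_A·p_A = 0.56 × 0.14 = 0.0784
  π_B·p_B = 0.05 × 0.22 = 0.011
  π_C·p_C = 0.39 × 0.16 = 0.0624
Sum: 0.0784 + 0.011 + 0.0624 = 0.1518
Responsibility of Topic A: 0.0784 / 0.1518 ≈ 0.516

0.516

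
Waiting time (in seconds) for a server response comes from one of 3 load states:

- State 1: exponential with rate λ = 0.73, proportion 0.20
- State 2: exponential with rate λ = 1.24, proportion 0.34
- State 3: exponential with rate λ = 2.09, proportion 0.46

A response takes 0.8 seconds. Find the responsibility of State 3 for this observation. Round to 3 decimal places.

Posterior ∝ prior × likelihood, so P(k | x) ∝ w_k f_k(x); normalise over all components.
Evaluate each component's likelihood at the observed value:
  L_1 = 0.73·e^(−0.73·0.8) = 0.73·e^(−0.5840) = 0.407094
  L_2 = 1.24·e^(−1.24·0.8) = 1.24·e^(−0.9920) = 0.459835
  L_3 = 2.09·e^(−2.09·0.8) = 2.09·e^(−1.6720) = 0.39265
Weight by the priors:
  w_1·L_1 = 0.20 × 0.407094 = 0.0814188
  w_2·L_2 = 0.34 × 0.459835 = 0.156344
  w_3·L_3 = 0.46 × 0.39265 = 0.180619
Marginal: 0.0814188 + 0.156344 + 0.180619 = 0.418382
P(State 3 | x) ≈ 0.432

0.432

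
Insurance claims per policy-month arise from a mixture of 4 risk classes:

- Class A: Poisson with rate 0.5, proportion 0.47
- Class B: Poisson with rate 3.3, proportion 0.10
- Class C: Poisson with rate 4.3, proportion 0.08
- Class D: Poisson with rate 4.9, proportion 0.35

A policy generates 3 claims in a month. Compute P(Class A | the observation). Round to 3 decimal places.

P(component k | x) = w_k·f_k(x) / marginal(x), where marginal(x) = Σ_j w_j·f_j(x).
Poisson probabilities:
  p_A = e^(−0.5)·0.5^3/3! = 0.0126361
  p_B = e^(−3.3)·3.3^3/3! = 0.220912
  p_C = e^(−4.3)·4.3^3/3! = 0.179799
  p_D = e^(−4.9)·4.9^3/3! = 0.146014
Prior × likelihood for each component:
  w_A·p_A = 0.47 × 0.0126361 = 0.00593895
  w_B·p_B = 0.10 × 0.220912 = 0.0220912
  w_C·p_C = 0.08 × 0.179799 = 0.0143839
  w_D·p_D = 0.35 × 0.146014 = 0.0511048
Sum: 0.00593895 + 0.0220912 + 0.0143839 + 0.0511048 = 0.0935189
P(Class A | the observation) ≈ 0.064

0.064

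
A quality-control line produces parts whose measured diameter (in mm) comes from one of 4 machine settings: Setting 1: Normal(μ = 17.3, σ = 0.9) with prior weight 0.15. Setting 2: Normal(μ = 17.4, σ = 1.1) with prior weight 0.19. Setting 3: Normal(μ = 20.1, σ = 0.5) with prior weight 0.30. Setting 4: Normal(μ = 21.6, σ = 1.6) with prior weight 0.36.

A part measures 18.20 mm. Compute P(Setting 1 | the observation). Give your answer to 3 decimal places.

0.392

Posterior ∝ prior × likelihood, so P(k | x) ∝ π_k f_k(x); normalise over all components.
Normal densities:
  L_1 = 0.268856
  L_2 = 0.278396
  L_3 = 0.000583894
  L_4 = 0.0260756
Multiply by the mixture weights:
  π_1·L_1 = 0.15 × 0.268856 = 0.0403285
  π_2·L_2 = 0.19 × 0.278396 = 0.0528952
  π_3·L_3 = 0.30 × 0.000583894 = 0.000175168
  π_4·L_4 = 0.36 × 0.0260756 = 0.00938722
Normaliser: 0.0403285 + 0.0528952 + 0.000175168 + 0.00938722 = 0.102786
P(Setting 1 | data) ≈ 0.392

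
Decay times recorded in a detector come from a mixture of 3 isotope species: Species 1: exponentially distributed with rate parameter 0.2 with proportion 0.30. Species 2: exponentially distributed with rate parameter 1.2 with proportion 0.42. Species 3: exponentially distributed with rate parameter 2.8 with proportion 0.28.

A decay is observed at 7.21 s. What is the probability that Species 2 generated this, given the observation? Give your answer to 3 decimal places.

Apply Bayes' rule: the posterior for each component is proportional to its prior times its likelihood at x.
Component likelihoods at x = 7.21 s:
  p_1 = 0.2·e^(−0.2·7.21) = 0.2·e^(−1.4420) = 0.0472909
  p_2 = 1.2·e^(−1.2·7.21) = 1.2·e^(−8.6520) = 0.000209732
  p_3 = 2.8·e^(−2.8·7.21) = 2.8·e^(−20.1880) = 4.78213e-09
Weight by the priors:
  π_1·p_1 = 0.30 × 0.0472909 = 0.0141873
  π_2·p_2 = 0.42 × 0.000209732 = 8.80876e-05
  π_3·p_3 = 0.28 × 4.78213e-09 = 1.339e-09
Marginal: 0.0141873 + 8.80876e-05 + 1.339e-09 = 0.0142754
P(Species 2 | 7.21 s) ≈ 0.006

0.006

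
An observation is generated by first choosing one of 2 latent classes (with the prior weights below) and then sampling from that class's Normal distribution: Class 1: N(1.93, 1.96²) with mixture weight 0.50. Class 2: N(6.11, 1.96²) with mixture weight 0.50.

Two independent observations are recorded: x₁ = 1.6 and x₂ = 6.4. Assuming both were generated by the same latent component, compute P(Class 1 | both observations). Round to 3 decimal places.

Posterior ∝ prior × likelihood, so P(k | x) ∝ π_k f_k(x); normalise over all components.
Since both observations come from the same component, the likelihood for component k is f_k(x₁)·f_k(x₂).
  p_1 = [(1/(1.96·√(2π)))·exp(−(1.6−1.93)²/(2·1.96²)) = 0.203542·exp(-0.01417) = 0.200677] × [0.0151088] = 0.00303199
  p_2 = [(1/(1.96·√(2π)))·exp(−(1.6−6.11)²/(2·1.96²)) = 0.203542·exp(-2.64735) = 0.0144187] × [0.201326] = 0.00290286
Multiply by the mixture weights:
  π_1·p_1 = 0.50 × 0.00303199 = 0.001516
  π_2·p_2 = 0.50 × 0.00290286 = 0.00145143
Evidence: 0.001516 + 0.00145143 = 0.00296742
P(Class 1 | x₁, x₂) = 0.001516 / 0.00296742 ≈ 0.511

0.511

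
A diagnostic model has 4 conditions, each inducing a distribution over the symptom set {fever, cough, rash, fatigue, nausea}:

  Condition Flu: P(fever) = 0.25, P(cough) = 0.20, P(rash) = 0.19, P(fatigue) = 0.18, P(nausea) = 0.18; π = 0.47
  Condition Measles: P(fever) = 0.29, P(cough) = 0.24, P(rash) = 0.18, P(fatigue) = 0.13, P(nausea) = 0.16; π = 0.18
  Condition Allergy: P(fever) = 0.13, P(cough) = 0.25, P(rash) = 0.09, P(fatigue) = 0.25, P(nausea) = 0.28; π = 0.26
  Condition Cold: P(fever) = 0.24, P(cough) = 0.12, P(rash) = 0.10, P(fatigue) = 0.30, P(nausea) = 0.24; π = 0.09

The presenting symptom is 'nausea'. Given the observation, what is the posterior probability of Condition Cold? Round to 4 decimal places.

By Bayes' theorem, P(k | x) = π_k f_k(x) / Σ_j π_j f_j(x).
Component likelihoods at x = 'nausea':
  p_Flu = P(nausea | comp) = 0.18
  p_Measles = P(nausea | comp) = 0.16
  p_Allergy = P(nausea | comp) = 0.28
  p_Cold = P(nausea | comp) = 0.24
Multiply by the mixture weights:
  π_Flu·p_Flu = 0.47 × 0.18 = 0.0846
  π_Measles·p_Measles = 0.18 × 0.16 = 0.0288
  π_Allergy·p_Allergy = 0.26 × 0.28 = 0.0728
  π_Cold·p_Cold = 0.09 × 0.24 = 0.0216
Normaliser: 0.0846 + 0.0288 + 0.0728 + 0.0216 = 0.2078
So the posterior for Condition Cold is 0.0216 / 0.2078 ≈ 0.1039.

0.1039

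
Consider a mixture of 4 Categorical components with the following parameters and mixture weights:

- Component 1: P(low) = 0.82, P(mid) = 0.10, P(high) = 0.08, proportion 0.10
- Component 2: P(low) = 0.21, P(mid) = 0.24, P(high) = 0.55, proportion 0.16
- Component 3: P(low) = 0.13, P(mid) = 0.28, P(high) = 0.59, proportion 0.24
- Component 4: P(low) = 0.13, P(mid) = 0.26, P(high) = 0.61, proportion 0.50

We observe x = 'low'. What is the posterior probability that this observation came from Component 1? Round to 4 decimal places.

By Bayes' theorem, P(k | x) = P(Z=k) f_k(x) / Σ_j P(Z=j) f_j(x).
Categorical probabilities:
  L_1 = P(low | comp) = 0.82
  L_2 = P(low | comp) = 0.21
  L_3 = P(low | comp) = 0.13
  L_4 = P(low | comp) = 0.13
Prior × likelihood for each component:
  P(Z=1)·L_1 = 0.10 × 0.82 = 0.082
  P(Z=2)·L_2 = 0.16 × 0.21 = 0.0336
  P(Z=3)·L_3 = 0.24 × 0.13 = 0.0312
  P(Z=4)·L_4 = 0.50 × 0.13 = 0.065
Evidence: 0.082 + 0.0336 + 0.0312 + 0.065 = 0.2118
So the posterior for Component 1 is 0.082 / 0.2118 ≈ 0.3872.

0.3872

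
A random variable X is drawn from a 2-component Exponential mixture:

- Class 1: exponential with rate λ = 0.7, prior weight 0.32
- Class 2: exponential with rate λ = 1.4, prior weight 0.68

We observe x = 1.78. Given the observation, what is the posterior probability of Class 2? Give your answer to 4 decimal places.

Apply Bayes' rule: the posterior for each component is proportional to its prior times its likelihood at x.
Evaluate each component's likelihood at the observed value:
  L_1 = 0.7·e^(−0.7·1.78) = 0.7·e^(−1.2460) = 0.201357
  L_2 = 1.4·e^(−1.4·1.78) = 1.4·e^(−2.4920) = 0.115842
Prior × likelihood for each component:
  π_1·L_1 = 0.32 × 0.201357 = 0.0644343
  π_2·L_2 = 0.68 × 0.115842 = 0.0787726
Sum: 0.0644343 + 0.0787726 = 0.143207
Responsibility of Class 2: 0.0787726 / 0.143207 ≈ 0.5501

0.5501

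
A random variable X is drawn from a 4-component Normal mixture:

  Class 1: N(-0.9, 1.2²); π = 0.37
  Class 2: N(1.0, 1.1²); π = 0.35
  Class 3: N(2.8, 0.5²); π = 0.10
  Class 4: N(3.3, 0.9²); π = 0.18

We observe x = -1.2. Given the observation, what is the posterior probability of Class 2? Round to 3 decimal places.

0.126

P(component k | x) = w_k·f_k(x) / marginal(x), where marginal(x) = Σ_j w_j·f_j(x).
Normal densities:
  p_1 = (1/(1.2·√(2π)))·exp(−(-1.2−-0.9)²/(2·1.2²)) = 0.332452·exp(-0.03125) = 0.322223
  p_2 = (1/(1.1·√(2π)))·exp(−(-1.2−1.0)²/(2·1.1²)) = 0.362675·exp(-2.00000) = 0.0490827
  p_3 = (1/(0.5·√(2π)))·exp(−(-1.2−2.8)²/(2·0.5²)) = 0.797885·exp(-32.00000) = 1.01045e-14
  p_4 = (1/(0.9·√(2π)))·exp(−(-1.2−3.3)²/(2·0.9²)) = 0.443269·exp(-12.50000) = 1.65191e-06
Prior × likelihood for each component:
  w_1·p_1 = 0.37 × 0.322223 = 0.119223
  w_2·p_2 = 0.35 × 0.0490827 = 0.0171789
  w_3·p_3 = 0.10 × 1.01045e-14 = 1.01045e-15
  w_4·p_4 = 0.18 × 1.65191e-06 = 2.97344e-07
Denominator: 0.119223 + 0.0171789 + 1.01045e-15 + 2.97344e-07 = 0.136402
Responsibility of Class 2: 0.0171789 / 0.136402 ≈ 0.126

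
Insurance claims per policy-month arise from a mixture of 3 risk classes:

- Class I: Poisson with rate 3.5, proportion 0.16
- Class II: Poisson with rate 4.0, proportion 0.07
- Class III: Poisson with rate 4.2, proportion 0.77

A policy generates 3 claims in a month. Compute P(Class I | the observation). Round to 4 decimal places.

Posterior ∝ prior × likelihood, so P(k | x) ∝ π_k f_k(x); normalise over all components.
Component likelihoods at x = 3 claims:
  f_I = 0.215785
  f_II = 0.195367
  f_III = 0.185165
Unnormalised posteriors:
  π_I·f_I = 0.16 × 0.215785 = 0.0345257
  π_II·f_II = 0.07 × 0.195367 = 0.0136757
  π_III·f_III = 0.77 × 0.185165 = 0.142577
Evidence: 0.0345257 + 0.0136757 + 0.142577 = 0.190779
So the posterior for Class I is 0.0345257 / 0.190779 ≈ 0.1810.

0.1810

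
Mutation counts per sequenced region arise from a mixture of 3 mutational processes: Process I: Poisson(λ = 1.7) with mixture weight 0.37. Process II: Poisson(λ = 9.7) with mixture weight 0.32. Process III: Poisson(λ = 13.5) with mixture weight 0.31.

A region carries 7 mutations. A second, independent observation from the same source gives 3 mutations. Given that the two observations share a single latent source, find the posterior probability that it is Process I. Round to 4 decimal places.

By Bayes' theorem, P(k | x) = w_k f_k(x) / Σ_j w_j f_j(x).
Since both observations come from the same component, the likelihood for component k is f_k(x₁)·f_k(x₂).
  L_I = [e^(−1.7)·1.7^7/7! = 0.00148734] × [0.149587] = 0.000222488
  L_II = [e^(−9.7)·9.7^7/7! = 0.0982461] × [0.00932197] = 0.000915846
  L_III = [e^(−13.5)·13.5^7/7! = 0.0222295] × [0.000562179] = 1.2497e-05
Weight by the priors:
  w_I·L_I = 0.37 × 0.000222488 = 8.23205e-05
  w_II·L_II = 0.32 × 0.000915846 = 0.000293071
  w_III·L_III = 0.31 × 1.2497e-05 = 3.87406e-06
Marginal: 8.23205e-05 + 0.000293071 + 3.87406e-06 = 0.000379265
Responsibility of Process I: 8.23205e-05 / 0.000379265 ≈ 0.2171

0.2171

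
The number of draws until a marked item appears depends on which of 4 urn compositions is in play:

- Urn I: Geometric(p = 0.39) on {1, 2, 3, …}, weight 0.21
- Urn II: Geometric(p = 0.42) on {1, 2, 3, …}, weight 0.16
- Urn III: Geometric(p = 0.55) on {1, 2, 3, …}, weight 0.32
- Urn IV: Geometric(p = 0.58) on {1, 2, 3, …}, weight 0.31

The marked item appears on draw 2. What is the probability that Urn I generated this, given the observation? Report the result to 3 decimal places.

Posterior ∝ prior × likelihood, so P(k | x) ∝ w_k f_k(x); normalise over all components.
Evaluate each component's likelihood at the observed value:
  L_I = 0.39·(1−0.39)^1 = 0.39·0.61 = 0.2379
  L_II = 0.42·(1−0.42)^1 = 0.42·0.58 = 0.2436
  L_III = 0.55·(1−0.55)^1 = 0.55·0.45 = 0.2475
  L_IV = 0.58·(1−0.58)^1 = 0.58·0.42 = 0.2436
Prior × likelihood for each component:
  w_I·L_I = 0.21 × 0.2379 = 0.049959
  w_II·L_II = 0.16 × 0.2436 = 0.038976
  w_III·L_III = 0.32 × 0.2475 = 0.0792
  w_IV·L_IV = 0.31 × 0.2436 = 0.075516
Denominator: 0.049959 + 0.038976 + 0.0792 + 0.075516 = 0.243651
Responsibility of Urn I: 0.049959 / 0.243651 ≈ 0.205

0.205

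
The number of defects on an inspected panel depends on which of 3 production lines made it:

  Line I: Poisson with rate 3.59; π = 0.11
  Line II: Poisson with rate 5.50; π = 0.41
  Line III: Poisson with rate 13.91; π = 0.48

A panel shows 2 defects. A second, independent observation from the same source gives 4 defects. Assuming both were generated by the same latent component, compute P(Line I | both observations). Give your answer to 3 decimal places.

P(component k | x) = w_k·f_k(x) / marginal(x), where marginal(x) = Σ_j w_j·f_j(x).
Since both observations come from the same component, the likelihood for component k is f_k(x₁)·f_k(x₂).
  L_I = [e^(−3.59)·3.59^2/2! = 0.177845] × [0.191007] = 0.0339697
  L_II = [e^(−5.50)·5.50^2/2! = 0.0618124] × [0.155819] = 0.00963154
  L_III = [e^(−13.91)·13.91^2/2! = 8.80213e-05] × [0.00141926] = 1.24925e-07
Unnormalised posteriors:
  w_I·L_I = 0.11 × 0.0339697 = 0.00373666
  w_II·L_II = 0.41 × 0.00963154 = 0.00394893
  w_III·L_III = 0.48 × 1.24925e-07 = 5.9964e-08
Marginal: 0.00373666 + 0.00394893 + 5.9964e-08 = 0.00768565
So the posterior for Line I is 0.00373666 / 0.00768565 ≈ 0.486.

0.486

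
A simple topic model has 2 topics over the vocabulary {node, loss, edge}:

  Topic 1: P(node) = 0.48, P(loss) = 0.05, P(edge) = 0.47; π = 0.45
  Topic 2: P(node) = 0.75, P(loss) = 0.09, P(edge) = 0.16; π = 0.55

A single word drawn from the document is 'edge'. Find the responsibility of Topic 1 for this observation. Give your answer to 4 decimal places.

0.7062

Apply Bayes' rule: the posterior for each component is proportional to its prior times its likelihood at x.
Component likelihoods at x = 'edge':
  p_1 = 0.47
  p_2 = 0.16
Multiply by the mixture weights:
  w_1·p_1 = 0.45 × 0.47 = 0.2115
  w_2·p_2 = 0.55 × 0.16 = 0.088
Marginal: 0.2115 + 0.088 = 0.2995
So the posterior for Topic 1 is 0.2115 / 0.2995 ≈ 0.7062.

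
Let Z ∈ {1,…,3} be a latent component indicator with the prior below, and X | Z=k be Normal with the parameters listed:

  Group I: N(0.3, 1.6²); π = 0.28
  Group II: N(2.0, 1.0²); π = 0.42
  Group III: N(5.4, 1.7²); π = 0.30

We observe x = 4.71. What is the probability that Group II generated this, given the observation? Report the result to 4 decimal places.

0.0603

Posterior ∝ prior × likelihood, so P(k | x) ∝ π_k f_k(x); normalise over all components.
Evaluate each component's likelihood at the observed value:
  p_I = (1/(1.6·√(2π)))·exp(−(4.71−0.3)²/(2·1.6²)) = 0.249339·exp(-3.79846) = 0.00558652
  p_II = (1/(1.0·√(2π)))·exp(−(4.71−2.0)²/(2·1.0²)) = 0.398942·exp(-3.67205) = 0.0101428
  p_III = (1/(1.7·√(2π)))·exp(−(4.71−5.4)²/(2·1.7²)) = 0.234672·exp(-0.08237) = 0.216117
Weight by the priors:
  π_I·p_I = 0.28 × 0.00558652 = 0.00156422
  π_II·p_II = 0.42 × 0.0101428 = 0.00425999
  π_III·p_III = 0.30 × 0.216117 = 0.064835
Denominator: 0.00156422 + 0.00425999 + 0.064835 = 0.0706592
Responsibility of Group II: 0.00425999 / 0.0706592 ≈ 0.0603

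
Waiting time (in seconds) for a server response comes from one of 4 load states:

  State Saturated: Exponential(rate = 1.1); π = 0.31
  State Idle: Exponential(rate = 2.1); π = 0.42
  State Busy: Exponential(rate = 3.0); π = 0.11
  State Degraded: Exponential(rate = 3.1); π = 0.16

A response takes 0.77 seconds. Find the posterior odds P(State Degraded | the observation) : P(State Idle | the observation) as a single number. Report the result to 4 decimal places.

The posterior odds equal the prior odds times the likelihood ratio: (π_i/π_j)·(f_i(x)/f_j(x)).
Evaluate each component's likelihood at the observed value:
  p_Saturated = 0.471569
  p_Idle = 0.416836
  p_Busy = 0.297784
  p_Degraded = 0.284905
0.0455849 / 0.175071 ≈ 0.2604

0.2604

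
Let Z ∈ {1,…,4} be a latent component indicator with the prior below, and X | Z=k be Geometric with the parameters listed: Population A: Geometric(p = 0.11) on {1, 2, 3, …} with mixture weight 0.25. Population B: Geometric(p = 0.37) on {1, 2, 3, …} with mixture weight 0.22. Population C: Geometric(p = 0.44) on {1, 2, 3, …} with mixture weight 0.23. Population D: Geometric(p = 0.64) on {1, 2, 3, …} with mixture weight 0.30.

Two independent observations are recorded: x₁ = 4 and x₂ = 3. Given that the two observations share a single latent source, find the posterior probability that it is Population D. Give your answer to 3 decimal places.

Apply Bayes' rule: the posterior for each component is proportional to its prior times its likelihood at x.
Since both observations come from the same component, the likelihood for component k is f_k(x₁)·f_k(x₂).
  f_A = [0.11·(1−0.11)^3 = 0.11·0.704969 = 0.0775466] × [0.087131] = 0.00675671
  f_B = [0.37·(1−0.37)^3 = 0.37·0.250047 = 0.0925174] × [0.146853] = 0.0135865
  f_C = [0.44·(1−0.44)^3 = 0.44·0.175616 = 0.077271] × [0.137984] = 0.0106622
  f_D = [0.64·(1−0.64)^3 = 0.64·0.046656 = 0.0298598] × [0.082944] = 0.00247669
Multiply by the mixture weights:
  π_A·f_A = 0.25 × 0.00675671 = 0.00168918
  π_B·f_B = 0.22 × 0.0135865 = 0.00298902
  π_C·f_C = 0.23 × 0.0106622 = 0.0024523
  π_D·f_D = 0.30 × 0.00247669 = 0.000743008
Marginal: 0.00168918 + 0.00298902 + 0.0024523 + 0.000743008 = 0.00787351
P(Population D | x₁, x₂) ≈ 0.094

0.094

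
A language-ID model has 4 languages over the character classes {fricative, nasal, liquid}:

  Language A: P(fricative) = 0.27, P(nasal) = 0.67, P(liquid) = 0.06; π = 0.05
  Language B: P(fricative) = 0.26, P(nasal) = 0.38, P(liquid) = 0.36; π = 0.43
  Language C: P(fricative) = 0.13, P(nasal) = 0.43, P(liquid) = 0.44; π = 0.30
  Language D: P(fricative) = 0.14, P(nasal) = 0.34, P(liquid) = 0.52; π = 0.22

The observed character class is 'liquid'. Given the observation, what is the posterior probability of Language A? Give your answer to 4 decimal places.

The responsibility of component k is π_k f_k(x) divided by Σ_j π_j f_j(x).
Component likelihoods at x = 'liquid':
  L_A = P(liquid | comp) = 0.06
  L_B = P(liquid | comp) = 0.36
  L_C = P(liquid | comp) = 0.44
  L_D = P(liquid | comp) = 0.52
Unnormalised posteriors:
  π_A·L_A = 0.05 × 0.06 = 0.003
  π_B·L_B = 0.43 × 0.36 = 0.1548
  π_C·L_C = 0.30 × 0.44 = 0.132
  π_D·L_D = 0.22 × 0.52 = 0.1144
Normaliser: 0.003 + 0.1548 + 0.132 + 0.1144 = 0.4042
Responsibility of Language A: 0.003 / 0.4042 ≈ 0.0074

0.0074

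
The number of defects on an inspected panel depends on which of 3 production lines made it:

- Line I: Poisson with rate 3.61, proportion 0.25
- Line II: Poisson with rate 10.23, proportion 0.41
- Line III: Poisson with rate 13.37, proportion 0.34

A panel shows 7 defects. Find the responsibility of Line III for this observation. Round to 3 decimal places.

0.151

Posterior ∝ prior × likelihood, so P(k | x) ∝ π_k f_k(x); normalise over all components.
Evaluate each component's likelihood at the observed value:
  L_I = 0.0428861
  L_II = 0.0839202
  L_III = 0.0236577
Prior × likelihood for each component:
  π_I·L_I = 0.25 × 0.0428861 = 0.0107215
  π_II·L_II = 0.41 × 0.0839202 = 0.0344073
  π_III·L_III = 0.34 × 0.0236577 = 0.00804361
Evidence: 0.0107215 + 0.0344073 + 0.00804361 = 0.0531724
P(Line III | the observation) ≈ 0.151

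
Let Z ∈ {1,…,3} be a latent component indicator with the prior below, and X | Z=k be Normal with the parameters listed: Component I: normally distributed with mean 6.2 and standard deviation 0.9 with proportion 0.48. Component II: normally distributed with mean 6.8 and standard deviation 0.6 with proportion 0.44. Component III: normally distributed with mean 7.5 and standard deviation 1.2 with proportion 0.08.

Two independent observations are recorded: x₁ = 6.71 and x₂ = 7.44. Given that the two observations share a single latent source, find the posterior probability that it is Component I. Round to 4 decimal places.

P(component k | x) = π_k·f_k(x) / marginal(x), where marginal(x) = Σ_j π_j·f_j(x).
Since both observations come from the same component, the likelihood for component k is f_k(x₁)·f_k(x₂).
  f_I = [(1/(0.9·√(2π)))·exp(−(6.71−6.2)²/(2·0.9²)) = 0.443269·exp(-0.16056) = 0.377519] × [0.171579] = 0.0647742
  f_II = [(1/(0.6·√(2π)))·exp(−(6.71−6.8)²/(2·0.6²)) = 0.664904·exp(-0.01125) = 0.657466] × [0.376438] = 0.247495
  f_III = [(1/(1.2·√(2π)))·exp(−(6.71−7.5)²/(2·1.2²)) = 0.332452·exp(-0.21670) = 0.26768] × [0.332037] = 0.0888797
Weight by the priors:
  π_I·f_I = 0.48 × 0.0647742 = 0.0310916
  π_II·f_II = 0.44 × 0.247495 = 0.108898
  π_III·f_III = 0.08 × 0.0888797 = 0.00711038
Denominator: 0.0310916 + 0.108898 + 0.00711038 = 0.1471
Responsibility of Component I: 0.0310916 / 0.1471 ≈ 0.2114

0.2114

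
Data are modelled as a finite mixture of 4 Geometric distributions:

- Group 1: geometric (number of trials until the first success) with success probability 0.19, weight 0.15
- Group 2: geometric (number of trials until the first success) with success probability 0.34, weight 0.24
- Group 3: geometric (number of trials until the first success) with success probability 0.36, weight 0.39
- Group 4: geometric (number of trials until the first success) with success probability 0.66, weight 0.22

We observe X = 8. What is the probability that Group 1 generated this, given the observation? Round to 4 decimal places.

The responsibility of component k is π_k f_k(x) divided by Σ_j π_j f_j(x).
Geometric probabilities:
  L_1 = 0.19·(1−0.19)^7 = 0.19·0.228768 = 0.0434659
  L_2 = 0.34·(1−0.34)^7 = 0.34·0.0545516 = 0.0185475
  L_3 = 0.36·(1−0.36)^7 = 0.36·0.0439805 = 0.015833
  L_4 = 0.66·(1−0.66)^7 = 0.66·0.000525234 = 0.000346654
Unnormalised posteriors:
  π_1·L_1 = 0.15 × 0.0434659 = 0.00651989
  π_2·L_2 = 0.24 × 0.0185475 = 0.00445141
  π_3·L_3 = 0.39 × 0.015833 = 0.00617486
  π_4·L_4 = 0.22 × 0.000346654 = 7.62639e-05
Sum: 0.00651989 + 0.00445141 + 0.00617486 + 7.62639e-05 = 0.0172224
So the posterior for Group 1 is 0.00651989 / 0.0172224 ≈ 0.3786.

0.3786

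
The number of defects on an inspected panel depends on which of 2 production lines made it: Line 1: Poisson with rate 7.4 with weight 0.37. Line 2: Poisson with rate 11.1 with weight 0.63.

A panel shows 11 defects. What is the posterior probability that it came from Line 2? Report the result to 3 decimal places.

0.785

By Bayes' theorem, P(k | x) = P(Z=k) f_k(x) / Σ_j P(Z=j) f_j(x).
Evaluate each component's likelihood at the observed value:
  L_1 = 0.0557974
  L_2 = 0.119324
Weight by the priors:
  P(Z=1)·L_1 = 0.37 × 0.0557974 = 0.020645
  P(Z=2)·L_2 = 0.63 × 0.119324 = 0.0751742
Denominator: 0.020645 + 0.0751742 = 0.0958192
So the posterior for Line 2 is 0.0751742 / 0.0958192 ≈ 0.785.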